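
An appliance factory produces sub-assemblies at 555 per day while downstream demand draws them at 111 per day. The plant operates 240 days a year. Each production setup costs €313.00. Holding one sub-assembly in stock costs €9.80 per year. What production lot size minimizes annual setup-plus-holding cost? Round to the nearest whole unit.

Q* ≈ 1,458 sub-assemblies

Annual demand D = 111 × 240 = 26,640.
Production build-up factor (1 − d/p) = 1 − 111/555 = 0.8000.
Q* = √(2DS / (H(1 − d/p))) = √(2 × 26,640 × 313 / (9.8 × 0.8000)).
= √(16,676,640 / 7.84) ≈ 1458.466.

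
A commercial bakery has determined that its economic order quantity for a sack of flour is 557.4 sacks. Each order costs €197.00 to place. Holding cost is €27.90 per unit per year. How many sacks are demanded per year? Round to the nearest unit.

D ≈ 22,001 sacks per year

Invert the EOQ relation Q*² = 2DS/H.
From Q* = √(2DS/H): D = Q*²H / (2S) = 557.4² × 27.9 / (2 × 197) = 22000.974.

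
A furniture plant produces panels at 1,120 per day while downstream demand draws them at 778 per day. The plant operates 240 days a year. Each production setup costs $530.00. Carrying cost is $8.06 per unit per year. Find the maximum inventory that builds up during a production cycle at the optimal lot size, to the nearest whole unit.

I_max ≈ 2,738 panels

Annual demand D = 778 × 240 = 186,720.
Production build-up factor (1 − d/p) = 1 − 778/1,120 = 0.3054.
Q* = √(2DS / (H(1 − d/p))) = √(2 × 186,720 × 530 / (8.06 × 0.3054)).
= √(197,923,200 / 2.4612) ≈ 8967.612.
Maximum inventory = Q*(1 − d/p) = 8967.612 × 0.3054 ≈ 2738.324.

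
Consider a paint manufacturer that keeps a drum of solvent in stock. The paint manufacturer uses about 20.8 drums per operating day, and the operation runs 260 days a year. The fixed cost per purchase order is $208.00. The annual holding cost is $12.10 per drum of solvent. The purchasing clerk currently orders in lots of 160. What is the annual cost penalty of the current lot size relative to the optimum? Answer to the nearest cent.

Extra cost ≈ $2,780.96 per year

Annual demand D = 20.8 × 260 = 5,408.
EOQ = √(2DS/H) = √(2 × 5,408 × 208 / 12.1) ≈ 431.19.
Cost at Q* = (D/Q*)S + (Q*/2)H = √(2DSH) ≈ $5,217.44.
Cost at Q = 160: (5,408/160)×208 + (160/2)×12.1 = $7,030.40 + $968.00 = $7,998.40.
Excess = $7,998.40 − $5,217.44 = $2,780.96.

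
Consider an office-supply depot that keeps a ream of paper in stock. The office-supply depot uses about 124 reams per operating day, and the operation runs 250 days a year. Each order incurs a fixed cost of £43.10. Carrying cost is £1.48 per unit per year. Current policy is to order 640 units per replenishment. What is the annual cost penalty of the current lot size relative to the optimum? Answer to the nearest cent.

Extra cost ≈ £572.57 per year

Annual demand D = 124 × 250 = 31,000.
EOQ = √(2DS/H) = √(2 × 31,000 × 43.1 / 1.48) ≈ 1343.70.
Cost at Q* = (D/Q*)S + (Q*/2)H = √(2DSH) ≈ £1,988.68.
Cost at Q = 640: (31,000/640)×43.1 + (640/2)×1.48 = £2,087.66 + £473.60 = £2,561.26.
Excess = £2,561.26 − £1,988.68 = £572.57.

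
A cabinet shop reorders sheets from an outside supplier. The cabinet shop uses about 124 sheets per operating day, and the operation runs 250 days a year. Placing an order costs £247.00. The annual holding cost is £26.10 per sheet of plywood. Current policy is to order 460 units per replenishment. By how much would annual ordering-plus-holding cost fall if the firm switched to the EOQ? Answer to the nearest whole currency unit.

Annual demand D = 124 × 250 = 31,000.
EOQ = √(2DS/H) = √(2 × 31,000 × 247 / 26.1) ≈ 765.99.
Cost at Q* = (D/Q*)S + (Q*/2)H = √(2DSH) ≈ £19,992.38.
Cost at Q = 460: (31,000/460)×247 + (460/2)×26.1 = £16,645.65 + £6,003.00 = £22,648.65.
Excess = £22,648.65 − £19,992.38 = £2,656.27.

Extra cost ≈ £2,656 per year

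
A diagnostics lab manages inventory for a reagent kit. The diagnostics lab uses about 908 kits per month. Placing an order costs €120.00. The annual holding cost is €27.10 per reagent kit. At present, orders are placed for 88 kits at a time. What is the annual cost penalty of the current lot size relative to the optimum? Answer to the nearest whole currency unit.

Extra cost ≈ €7,632 per year

Annual demand D = 908 × 12 = 10,896.
EOQ = √(2DS/H) = √(2 × 10,896 × 120 / 27.1) ≈ 310.64.
Cost at Q* = (D/Q*)S + (Q*/2)H = √(2DSH) ≈ €8,418.29.
Cost at Q = 88: (10,896/88)×120 + (88/2)×27.1 = €14,858.18 + €1,192.40 = €16,050.58.
Excess = €16,050.58 − €8,418.29 = €7,632.29.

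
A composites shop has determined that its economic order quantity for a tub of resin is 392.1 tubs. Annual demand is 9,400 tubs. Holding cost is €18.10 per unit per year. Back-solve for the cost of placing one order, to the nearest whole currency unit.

Invert the EOQ relation Q*² = 2DS/H.
From Q* = √(2DS/H): S = Q*²H / (2D) = 392.1² × 18.1 / (2 × 9,400) = 148.0180.

S ≈ €148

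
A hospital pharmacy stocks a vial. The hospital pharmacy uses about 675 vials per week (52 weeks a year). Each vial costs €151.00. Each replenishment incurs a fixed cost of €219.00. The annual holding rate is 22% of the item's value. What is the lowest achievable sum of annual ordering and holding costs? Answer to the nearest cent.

Annual demand D = 675 × 52 = 35,100.
Holding cost H = 0.22 × €151.00 = €33.2200 per unit per year.
The optimal lot size = √(2DS/H) = √(2 × 35,100 × 219 / 33.22) ≈ 680.28.
At the optimum the two cost components are equal, so total cost = 2·(Q*/2)H = Q*·H.
Minimum total = √(2DSH) = √(2 × 35,100 × 219 × 33.22) ≈ 22599.063.

TC* ≈ €22,599.06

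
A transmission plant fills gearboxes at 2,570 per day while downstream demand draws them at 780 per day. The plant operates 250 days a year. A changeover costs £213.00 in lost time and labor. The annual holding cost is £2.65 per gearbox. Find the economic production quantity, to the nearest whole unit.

Q* ≈ 6,709 gearboxes

Annual demand D = 780 × 250 = 195,000.
Production build-up factor (1 − d/p) = 1 − 780/2,570 = 0.6965.
Q* = √(2DS / (H(1 − d/p))) = √(2 × 195,000 × 213 / (2.65 × 0.6965)).
= √(83,070,000 / 1.8457) ≈ 6708.713.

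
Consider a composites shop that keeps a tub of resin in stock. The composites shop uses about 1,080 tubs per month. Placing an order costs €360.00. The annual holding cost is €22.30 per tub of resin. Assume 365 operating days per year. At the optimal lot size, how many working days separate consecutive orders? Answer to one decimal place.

T ≈ 18.2 days

Annual demand D = 1,080 × 12 = 12,960.
The optimal lot size = √(2DS/H) = √(2 × 12,960 × 360 / 22.3) ≈ 646.87.
Cycle time = Q*/D × 365 = 646.87 / 12,960 × 365 ≈ 18.218 days.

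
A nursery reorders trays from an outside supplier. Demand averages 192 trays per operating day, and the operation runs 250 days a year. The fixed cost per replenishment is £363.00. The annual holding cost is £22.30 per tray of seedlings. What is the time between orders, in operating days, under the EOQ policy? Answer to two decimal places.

Annual demand D = 192 × 250 = 48,000.
The optimal lot size = √(2DS/H) = √(2 × 48,000 × 363 / 22.3) ≈ 1250.08.
Cycle time = Q*/D × 250 = 1250.08 / 48,000 × 250 ≈ 6.511 days.

T ≈ 6.51 days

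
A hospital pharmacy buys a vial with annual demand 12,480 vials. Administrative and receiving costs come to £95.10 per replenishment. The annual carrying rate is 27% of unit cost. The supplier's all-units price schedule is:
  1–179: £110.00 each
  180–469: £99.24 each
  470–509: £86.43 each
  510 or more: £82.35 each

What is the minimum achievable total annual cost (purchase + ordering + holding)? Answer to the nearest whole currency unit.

TC* ≈ £1,035,725

Holding cost per unit per year at price C is H = 0.27·C.
Evaluate total cost at each tier's feasible EOQ or, if the EOQ is below the tier, at the tier's minimum quantity.
Tier 1 (£110.00): EOQ = 282.7 exceeds tier's upper bound 179, so this tier is dominated.
EOQ at £99.24 = 297.6 (feasible in tier 2): TC = 12,480×£99.24 + (12,480/297.6)×95.1 + (297.6/2)×0.27×£99.24 = £1,246,490.33.
EOQ at £86.43 = 318.9 < 470, so use break Q=470: TC = 12,480×£86.43 + (12,480/470.0)×95.1 + (470.0/2)×0.27×£86.43 = £1,086,655.59.
EOQ at £82.35 = 326.7 < 510, so use break Q=510: TC = 12,480×£82.35 + (12,480/510.0)×95.1 + (510.0/2)×0.27×£82.35 = £1,035,724.95.
Lowest total cost among the candidates is at Q = 510.0.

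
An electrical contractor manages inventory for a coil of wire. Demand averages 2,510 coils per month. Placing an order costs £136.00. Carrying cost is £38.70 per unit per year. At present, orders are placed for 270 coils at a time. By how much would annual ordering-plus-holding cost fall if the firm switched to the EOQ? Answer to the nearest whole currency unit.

Annual demand D = 2,510 × 12 = 30,120.
EOQ = √(2DS/H) = √(2 × 30,120 × 136 / 38.7) ≈ 460.10.
Cost at Q* = (D/Q*)S + (Q*/2)H = √(2DSH) ≈ £17,806.04.
Cost at Q = 270: (30,120/270)×136 + (270/2)×38.7 = £15,171.56 + £5,224.50 = £20,396.06.
Excess = £20,396.06 − £17,806.04 = £2,590.01.

Extra cost ≈ £2,590 per year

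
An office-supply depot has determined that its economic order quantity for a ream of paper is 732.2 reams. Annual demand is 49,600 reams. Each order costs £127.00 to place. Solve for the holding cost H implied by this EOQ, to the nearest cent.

Invert the EOQ relation Q*² = 2DS/H.
From Q* = √(2DS/H): H = 2DS / Q*² = 2 × 49,600 × 127 / 732.2² = 23.4994.

H ≈ £23.50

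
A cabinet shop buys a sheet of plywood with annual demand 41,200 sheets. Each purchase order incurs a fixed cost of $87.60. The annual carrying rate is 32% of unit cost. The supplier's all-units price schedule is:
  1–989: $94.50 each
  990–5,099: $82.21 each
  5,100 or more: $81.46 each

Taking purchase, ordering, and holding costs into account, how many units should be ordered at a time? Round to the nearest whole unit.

Holding cost per unit per year at price C is H = 0.32·C.
Candidates are each tier's EOQ (if it falls in that tier) and each price-break quantity.
EOQ at $94.50 = 488.6 (feasible in tier 1): TC = 41,200×$94.50 + (41,200/488.6)×87.6 + (488.6/2)×0.32×$94.50 = $3,908,174.29.
EOQ at $82.21 = 523.8 < 990, so use break Q=990: TC = 41,200×$82.21 + (41,200/990.0)×87.6 + (990.0/2)×0.32×$82.21 = $3,403,719.64.
EOQ at $81.46 = 526.2 < 5100, so use break Q=5100: TC = 41,200×$81.46 + (41,200/5100.0)×87.6 + (5100.0/2)×0.32×$81.46 = $3,423,331.03.
Lowest total cost is $3,403,719.64 at Q = 990.0.

Q* ≈ 990 sheets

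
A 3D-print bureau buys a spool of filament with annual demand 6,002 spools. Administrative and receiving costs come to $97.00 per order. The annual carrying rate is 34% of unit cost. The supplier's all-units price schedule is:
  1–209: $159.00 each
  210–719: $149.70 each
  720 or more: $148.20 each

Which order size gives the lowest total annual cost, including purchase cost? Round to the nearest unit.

Q* ≈ 210 spools

Holding cost per unit per year at price C is H = 0.34·C.
Candidates are each tier's EOQ (if it falls in that tier) and each price-break quantity.
EOQ at $159.00 = 146.8 (feasible in tier 1): TC = 6,002×$159.00 + (6,002/146.8)×97 + (146.8/2)×0.34×$159.00 = $962,251.90.
EOQ at $149.70 = 151.3 < 210, so use break Q=210: TC = 6,002×$149.70 + (6,002/210.0)×97 + (210.0/2)×0.34×$149.70 = $906,616.04.
EOQ at $148.20 = 152.0 < 720, so use break Q=720: TC = 6,002×$148.20 + (6,002/720.0)×97 + (720.0/2)×0.34×$148.20 = $908,444.68.
Lowest total cost is $906,616.04 at Q = 210.0.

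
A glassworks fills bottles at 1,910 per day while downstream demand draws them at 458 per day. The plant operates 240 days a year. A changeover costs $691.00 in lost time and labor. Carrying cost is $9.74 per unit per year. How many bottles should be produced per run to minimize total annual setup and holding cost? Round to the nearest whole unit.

Q* ≈ 4,529 bottles

Annual demand D = 458 × 240 = 109,920.
Production build-up factor (1 − d/p) = 1 − 458/1,910 = 0.7602.
Q* = √(2DS / (H(1 − d/p))) = √(2 × 109,920 × 691 / (9.74 × 0.7602)).
= √(151,909,440 / 7.4044) ≈ 4529.458.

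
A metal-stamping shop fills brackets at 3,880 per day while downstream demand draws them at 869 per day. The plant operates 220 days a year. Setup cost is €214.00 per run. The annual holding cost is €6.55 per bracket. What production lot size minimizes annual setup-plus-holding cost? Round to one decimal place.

Annual demand D = 869 × 220 = 191,180.
Production build-up factor (1 − d/p) = 1 − 869/3,880 = 0.7760.
Q* = √(2DS / (H(1 − d/p))) = √(2 × 191,180 × 214 / (6.55 × 0.7760)).
= √(81,825,040 / 5.083) ≈ 4012.203.

Q* ≈ 4,012.2 brackets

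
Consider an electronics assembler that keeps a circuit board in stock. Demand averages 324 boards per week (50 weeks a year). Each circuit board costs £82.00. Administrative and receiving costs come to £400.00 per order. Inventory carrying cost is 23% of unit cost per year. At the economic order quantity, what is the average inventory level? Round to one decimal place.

Annual demand D = 324 × 50 = 16,200.
Holding cost H = 0.23 × £82.00 = £18.8600 per unit per year.
EOQ = √(2DS/H) = √(2 × 16,200 × 400 / 18.86) ≈ 828.96.
Average inventory = Q*/2 ≈ 828.96 / 2 = 414.478.

Average inventory ≈ 414.5 boards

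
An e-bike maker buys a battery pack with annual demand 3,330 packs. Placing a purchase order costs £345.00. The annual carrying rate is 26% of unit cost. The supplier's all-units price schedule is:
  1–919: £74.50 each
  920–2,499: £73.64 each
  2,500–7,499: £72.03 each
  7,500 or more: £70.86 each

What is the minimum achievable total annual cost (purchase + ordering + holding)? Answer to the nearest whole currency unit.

Holding cost per unit per year at price C is H = 0.26·C.
Candidates are each tier's EOQ (if it falls in that tier) and each price-break quantity.
EOQ at £74.50 = 344.4 (feasible in tier 1): TC = 3,330×£74.50 + (3,330/344.4)×345 + (344.4/2)×0.26×£74.50 = £254,756.32.
EOQ at £73.64 = 346.4 < 920, so use break Q=920: TC = 3,330×£73.64 + (3,330/920.0)×345 + (920.0/2)×0.26×£73.64 = £255,277.29.
EOQ at £72.03 = 350.3 < 2500, so use break Q=2500: TC = 3,330×£72.03 + (3,330/2500.0)×345 + (2500.0/2)×0.26×£72.03 = £263,729.19.
EOQ at £70.86 = 353.2 < 7500, so use break Q=7500: TC = 3,330×£70.86 + (3,330/7500.0)×345 + (7500.0/2)×0.26×£70.86 = £305,205.48.
Lowest total cost among the candidates is at Q = 344.4.

TC* ≈ £254,756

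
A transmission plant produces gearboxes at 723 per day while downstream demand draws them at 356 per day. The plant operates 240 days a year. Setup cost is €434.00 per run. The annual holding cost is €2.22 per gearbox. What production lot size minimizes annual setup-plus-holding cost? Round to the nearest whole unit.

Annual demand D = 356 × 240 = 85,440.
Production build-up factor (1 − d/p) = 1 − 356/723 = 0.5076.
Q* = √(2DS / (H(1 − d/p))) = √(2 × 85,440 × 434 / (2.22 × 0.5076)).
= √(74,161,920 / 1.1269) ≈ 8112.414.

Q* ≈ 8,112 gearboxes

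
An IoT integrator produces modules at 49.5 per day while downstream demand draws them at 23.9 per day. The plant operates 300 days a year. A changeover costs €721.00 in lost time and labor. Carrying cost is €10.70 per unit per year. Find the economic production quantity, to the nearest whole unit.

Annual demand D = 23.9 × 300 = 7,170.
Production build-up factor (1 − d/p) = 1 − 23.9/49.5 = 0.5172.
Q* = √(2DS / (H(1 − d/p))) = √(2 × 7,170 × 721 / (10.7 × 0.5172)).
= √(10,339,140 / 5.5337) ≈ 1366.888.

Q* ≈ 1,367 modules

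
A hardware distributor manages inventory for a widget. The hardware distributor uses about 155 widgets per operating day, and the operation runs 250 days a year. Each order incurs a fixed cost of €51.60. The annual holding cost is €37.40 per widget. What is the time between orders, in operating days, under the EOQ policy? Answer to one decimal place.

T ≈ 2.1 days

Annual demand D = 155 × 250 = 38,750.
The optimal lot size = √(2DS/H) = √(2 × 38,750 × 51.6 / 37.4) ≈ 326.99.
Cycle time = Q*/D × 250 = 326.99 / 38,750 × 250 ≈ 2.110 days.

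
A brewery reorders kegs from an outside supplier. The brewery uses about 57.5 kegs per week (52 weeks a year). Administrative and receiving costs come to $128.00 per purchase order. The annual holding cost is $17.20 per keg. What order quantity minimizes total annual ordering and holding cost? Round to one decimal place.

Q* ≈ 211.0 kegs

Annual demand D = 57.5 × 52 = 2,990.
EOQ = √(2DS / H) = √(2 × 2,990 × 128 / 17.2).
= √(765,440 / 17.2) = √44,502.3256 ≈ 210.956.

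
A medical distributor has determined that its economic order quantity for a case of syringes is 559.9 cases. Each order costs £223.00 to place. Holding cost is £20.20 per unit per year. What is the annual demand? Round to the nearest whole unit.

D ≈ 14,198 cases per year

The basic EOQ model gives Q* = √(2DS/H); rearrange for the unknown.
From Q* = √(2DS/H): D = Q*²H / (2S) = 559.9² × 20.2 / (2 × 223) = 14198.336.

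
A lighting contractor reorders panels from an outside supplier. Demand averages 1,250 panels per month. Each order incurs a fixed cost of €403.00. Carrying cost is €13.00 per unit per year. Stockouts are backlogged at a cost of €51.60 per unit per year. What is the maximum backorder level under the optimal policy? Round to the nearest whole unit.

Annual demand D = 1,250 × 12 = 15,000.
With planned backorders, Q* = √(2DS/H) · √((H+B)/B).
√(2DS/H) = √(2 × 15,000 × 403 / 13) = 964.365.
√((H+B)/B) = √((13+51.6)/51.6) = 1.1189.
Q* ≈ 1079.028.
S* = Q* · H/(H+B) = 1079.028 × 13/64.6 ≈ 217.142.

S* ≈ 217 panels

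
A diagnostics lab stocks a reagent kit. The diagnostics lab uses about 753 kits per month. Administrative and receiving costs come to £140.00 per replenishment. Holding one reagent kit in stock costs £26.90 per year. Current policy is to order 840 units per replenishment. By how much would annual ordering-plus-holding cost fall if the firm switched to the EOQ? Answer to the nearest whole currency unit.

Annual demand D = 753 × 12 = 9,036.
EOQ = √(2DS/H) = √(2 × 9,036 × 140 / 26.9) ≈ 306.68.
Cost at Q* = (D/Q*)S + (Q*/2)H = √(2DSH) ≈ £8,249.80.
Cost at Q = 840: (9,036/840)×140 + (840/2)×26.9 = £1,506.00 + £11,298.00 = £12,804.00.
Excess = £12,804.00 − £8,249.80 = £4,554.20.

Extra cost ≈ £4,554 per year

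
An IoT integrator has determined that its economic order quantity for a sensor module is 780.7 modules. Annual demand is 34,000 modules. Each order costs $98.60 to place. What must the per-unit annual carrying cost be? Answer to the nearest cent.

H ≈ $11.00

Invert the EOQ relation Q*² = 2DS/H.
From Q* = √(2DS/H): H = 2DS / Q*² = 2 × 34,000 × 98.6 / 780.7² = 11.0006.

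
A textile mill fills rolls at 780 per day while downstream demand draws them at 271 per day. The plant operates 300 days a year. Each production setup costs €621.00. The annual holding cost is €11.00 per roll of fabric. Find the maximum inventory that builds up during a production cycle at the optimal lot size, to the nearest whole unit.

Annual demand D = 271 × 300 = 81,300.
Production build-up factor (1 − d/p) = 1 − 271/780 = 0.6526.
Q* = √(2DS / (H(1 − d/p))) = √(2 × 81,300 × 621 / (11 × 0.6526)).
= √(100,974,600 / 7.1782) ≈ 3750.577.
Maximum inventory = Q*(1 − d/p) = 3750.577 × 0.6526 ≈ 2447.492.

I_max ≈ 2,447 rolls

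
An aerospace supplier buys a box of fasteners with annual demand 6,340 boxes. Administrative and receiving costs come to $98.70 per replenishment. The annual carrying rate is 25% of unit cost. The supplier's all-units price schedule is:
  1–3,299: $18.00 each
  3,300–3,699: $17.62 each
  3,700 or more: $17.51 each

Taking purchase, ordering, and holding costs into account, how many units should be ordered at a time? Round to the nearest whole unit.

Holding cost per unit per year at price C is H = 0.25·C.
Candidates are each tier's EOQ (if it falls in that tier) and each price-break quantity.
EOQ at $18.00 = 527.4 (feasible in tier 1): TC = 6,340×$18.00 + (6,340/527.4)×98.7 + (527.4/2)×0.25×$18.00 = $116,493.15.
EOQ at $17.62 = 533.0 < 3300, so use break Q=3300: TC = 6,340×$17.62 + (6,340/3300.0)×98.7 + (3300.0/2)×0.25×$17.62 = $119,168.67.
EOQ at $17.51 = 534.7 < 3700, so use break Q=3700: TC = 6,340×$17.51 + (6,340/3700.0)×98.7 + (3700.0/2)×0.25×$17.51 = $119,280.90.
Lowest total cost is $116,493.15 at Q = 527.4.

Q* ≈ 527 boxes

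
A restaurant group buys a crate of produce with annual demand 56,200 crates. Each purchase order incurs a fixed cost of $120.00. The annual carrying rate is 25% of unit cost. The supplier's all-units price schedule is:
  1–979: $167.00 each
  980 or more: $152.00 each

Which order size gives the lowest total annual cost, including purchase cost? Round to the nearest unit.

Holding cost per unit per year at price C is H = 0.25·C.
Candidates are each tier's EOQ (if it falls in that tier) and each price-break quantity.
EOQ at $167.00 = 568.4 (feasible in tier 1): TC = 56,200×$167.00 + (56,200/568.4)×120 + (568.4/2)×0.25×$167.00 = $9,409,130.23.
EOQ at $152.00 = 595.8 < 980, so use break Q=980: TC = 56,200×$152.00 + (56,200/980.0)×120 + (980.0/2)×0.25×$152.00 = $8,567,901.63.
Lowest total cost is $8,567,901.63 at Q = 980.0.

Q* ≈ 980 crates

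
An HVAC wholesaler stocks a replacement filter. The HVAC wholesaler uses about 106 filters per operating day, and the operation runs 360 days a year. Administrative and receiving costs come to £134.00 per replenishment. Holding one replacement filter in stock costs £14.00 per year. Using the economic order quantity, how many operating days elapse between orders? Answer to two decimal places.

Annual demand D = 106 × 360 = 38,160.
EOQ = √(2DS/H) = √(2 × 38,160 × 134 / 14) ≈ 854.69.
Cycle time = Q*/D × 360 = 854.69 / 38,160 × 360 ≈ 8.063 days.

T ≈ 8.06 days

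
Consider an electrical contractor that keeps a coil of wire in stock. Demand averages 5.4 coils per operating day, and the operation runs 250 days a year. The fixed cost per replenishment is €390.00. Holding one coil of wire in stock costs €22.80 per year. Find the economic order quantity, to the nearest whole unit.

Annual demand D = 5.4 × 250 = 1,350.
EOQ = √(2DS / H) = √(2 × 1,350 × 390 / 22.8).
= √(1,053,000 / 22.8) = √46,184.2105 ≈ 214.905.

Q* ≈ 215 coils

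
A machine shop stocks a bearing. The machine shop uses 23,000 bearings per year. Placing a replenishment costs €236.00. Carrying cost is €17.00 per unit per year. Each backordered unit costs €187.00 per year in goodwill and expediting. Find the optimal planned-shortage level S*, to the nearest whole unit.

S* ≈ 70 bearings

With planned backorders, Q* = √(2DS/H) · √((H+B)/B).
√(2DS/H) = √(2 × 23,000 × 236 / 17) = 799.117.
√((H+B)/B) = √((17+187)/187) = 1.0445.
Q* ≈ 834.651.
S* = Q* · H/(H+B) = 834.651 × 17/204 ≈ 69.554.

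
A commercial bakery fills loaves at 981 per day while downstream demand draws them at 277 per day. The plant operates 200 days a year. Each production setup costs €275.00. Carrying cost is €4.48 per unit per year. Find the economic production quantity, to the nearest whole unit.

Q* ≈ 3,079 loaves

Annual demand D = 277 × 200 = 55,400.
Production build-up factor (1 − d/p) = 1 − 277/981 = 0.7176.
Q* = √(2DS / (H(1 − d/p))) = √(2 × 55,400 × 275 / (4.48 × 0.7176)).
= √(30,470,000 / 3.215) ≈ 3078.544.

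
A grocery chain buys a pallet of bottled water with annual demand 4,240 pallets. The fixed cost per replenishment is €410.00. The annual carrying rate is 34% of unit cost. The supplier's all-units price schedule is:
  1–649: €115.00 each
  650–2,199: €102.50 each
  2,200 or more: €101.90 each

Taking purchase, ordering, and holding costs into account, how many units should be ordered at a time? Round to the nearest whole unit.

Q* ≈ 650 pallets

Holding cost per unit per year at price C is H = 0.34·C.
Candidates are each tier's EOQ (if it falls in that tier) and each price-break quantity.
EOQ at €115.00 = 298.2 (feasible in tier 1): TC = 4,240×€115.00 + (4,240/298.2)×410 + (298.2/2)×0.34×€115.00 = €499,259.45.
EOQ at €102.50 = 315.9 < 650, so use break Q=650: TC = 4,240×€102.50 + (4,240/650.0)×410 + (650.0/2)×0.34×€102.50 = €448,600.71.
EOQ at €101.90 = 316.8 < 2200, so use break Q=2200: TC = 4,240×€101.90 + (4,240/2200.0)×410 + (2200.0/2)×0.34×€101.90 = €470,956.78.
Lowest total cost is €448,600.71 at Q = 650.0.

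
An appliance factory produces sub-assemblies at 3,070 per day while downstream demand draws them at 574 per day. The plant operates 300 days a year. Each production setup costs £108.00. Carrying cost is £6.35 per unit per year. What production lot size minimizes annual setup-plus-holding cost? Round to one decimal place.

Annual demand D = 574 × 300 = 172,200.
Production build-up factor (1 − d/p) = 1 − 574/3,070 = 0.8130.
Q* = √(2DS / (H(1 − d/p))) = √(2 × 172,200 × 108 / (6.35 × 0.8130)).
= √(37,195,200 / 5.1627) ≈ 2684.130.

Q* ≈ 2,684.1 sub-assemblies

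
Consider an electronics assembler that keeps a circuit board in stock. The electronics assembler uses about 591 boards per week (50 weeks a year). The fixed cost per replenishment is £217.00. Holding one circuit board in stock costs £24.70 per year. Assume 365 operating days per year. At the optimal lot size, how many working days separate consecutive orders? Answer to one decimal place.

T ≈ 8.9 days

Annual demand D = 591 × 50 = 29,550.
The optimal lot size = √(2DS/H) = √(2 × 29,550 × 217 / 24.7) ≈ 720.57.
Cycle time = Q*/D × 365 = 720.57 / 29,550 × 365 ≈ 8.900 days.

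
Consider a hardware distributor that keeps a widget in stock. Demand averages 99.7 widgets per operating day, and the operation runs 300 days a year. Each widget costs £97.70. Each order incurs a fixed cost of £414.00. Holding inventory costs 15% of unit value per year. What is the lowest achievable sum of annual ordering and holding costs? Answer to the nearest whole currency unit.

TC* ≈ £19,051

Annual demand D = 99.7 × 300 = 29,910.
Holding cost H = 0.15 × £97.70 = £14.6550 per unit per year.
EOQ = √(2DS/H) = √(2 × 29,910 × 414 / 14.655) ≈ 1299.96.
At Q*, ordering cost (D/Q*)S equals holding cost (Q*/2)H, each = √(DSH/2).
Minimum total = √(2DSH) = √(2 × 29,910 × 414 × 14.655) ≈ 19050.935.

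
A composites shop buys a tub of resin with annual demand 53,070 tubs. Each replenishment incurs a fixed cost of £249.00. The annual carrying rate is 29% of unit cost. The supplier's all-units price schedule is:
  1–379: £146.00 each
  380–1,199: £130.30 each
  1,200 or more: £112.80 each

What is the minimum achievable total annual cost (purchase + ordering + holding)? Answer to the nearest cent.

Holding cost per unit per year at price C is H = 0.29·C.
Evaluate total cost at each tier's feasible EOQ or, if the EOQ is below the tier, at the tier's minimum quantity.
Tier 1 (£146.00): EOQ = 790.1 exceeds tier's upper bound 379, so this tier is dominated.
EOQ at £130.30 = 836.3 (feasible in tier 2): TC = 53,070×£130.30 + (53,070/836.3)×249 + (836.3/2)×0.29×£130.30 = £6,946,622.70.
EOQ at £112.80 = 898.8 < 1200, so use break Q=1200: TC = 53,070×£112.80 + (53,070/1200.0)×249 + (1200.0/2)×0.29×£112.80 = £6,016,935.23.
Lowest total cost among the candidates is at Q = 1200.0.

TC* ≈ £6,016,935.23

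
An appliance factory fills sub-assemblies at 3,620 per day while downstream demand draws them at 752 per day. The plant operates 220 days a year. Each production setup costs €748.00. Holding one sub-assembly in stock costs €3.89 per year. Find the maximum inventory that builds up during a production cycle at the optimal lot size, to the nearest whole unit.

Annual demand D = 752 × 220 = 165,440.
Production build-up factor (1 − d/p) = 1 − 752/3,620 = 0.7923.
Q* = √(2DS / (H(1 − d/p))) = √(2 × 165,440 × 748 / (3.89 × 0.7923)).
= √(247,498,240 / 3.0819) ≈ 8961.402.
Maximum inventory = Q*(1 − d/p) = 8961.402 × 0.7923 ≈ 7099.807.

I_max ≈ 7,100 sub-assemblies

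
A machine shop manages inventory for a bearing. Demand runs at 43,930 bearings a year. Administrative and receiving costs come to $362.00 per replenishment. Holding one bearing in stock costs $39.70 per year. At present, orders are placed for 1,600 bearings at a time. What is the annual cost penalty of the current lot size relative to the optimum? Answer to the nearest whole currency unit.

EOQ = √(2DS/H) = √(2 × 43,930 × 362 / 39.7) ≈ 895.07.
Cost at Q* = (D/Q*)S + (Q*/2)H = √(2DSH) ≈ $35,534.09.
Cost at Q = 1,600: (43,930/1,600)×362 + (1,600/2)×39.7 = $9,939.16 + $31,760.00 = $41,699.16.
Excess = $41,699.16 − $35,534.09 = $6,165.08.

Extra cost ≈ $6,165 per year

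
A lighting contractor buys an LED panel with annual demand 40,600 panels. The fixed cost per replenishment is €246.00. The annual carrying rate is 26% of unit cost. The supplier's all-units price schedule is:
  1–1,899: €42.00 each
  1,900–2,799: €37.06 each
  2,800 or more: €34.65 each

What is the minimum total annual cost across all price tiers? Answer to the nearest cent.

Holding cost per unit per year at price C is H = 0.26·C.
Candidates are each tier's EOQ (if it falls in that tier) and each price-break quantity.
EOQ at €42.00 = 1352.5 (feasible in tier 1): TC = 40,600×€42.00 + (40,600/1352.5)×246 + (1352.5/2)×0.26×€42.00 = €1,719,969.20.
EOQ at €37.06 = 1439.8 < 1900, so use break Q=1900: TC = 40,600×€37.06 + (40,600/1900.0)×246 + (1900.0/2)×0.26×€37.06 = €1,519,046.45.
EOQ at €34.65 = 1489.0 < 2800, so use break Q=2800: TC = 40,600×€34.65 + (40,600/2800.0)×246 + (2800.0/2)×0.26×€34.65 = €1,422,969.60.
Lowest total cost among the candidates is at Q = 2800.0.

TC* ≈ €1,422,969.60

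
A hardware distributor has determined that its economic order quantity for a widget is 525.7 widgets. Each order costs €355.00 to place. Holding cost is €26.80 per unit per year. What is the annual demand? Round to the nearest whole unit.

D ≈ 10,432 widgets per year

Invert the EOQ relation Q*² = 2DS/H.
From Q* = √(2DS/H): D = Q*²H / (2S) = 525.7² × 26.8 / (2 × 355) = 10431.635.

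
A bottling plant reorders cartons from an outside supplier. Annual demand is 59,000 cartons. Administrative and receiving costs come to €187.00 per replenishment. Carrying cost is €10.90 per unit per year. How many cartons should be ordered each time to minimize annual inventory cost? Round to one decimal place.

Q* ≈ 1,422.8 cartons

EOQ = √(2DS / H) = √(2 × 59,000 × 187 / 10.9).
= √(22,066,000 / 10.9) = √2,024,403.6697 ≈ 1422.815.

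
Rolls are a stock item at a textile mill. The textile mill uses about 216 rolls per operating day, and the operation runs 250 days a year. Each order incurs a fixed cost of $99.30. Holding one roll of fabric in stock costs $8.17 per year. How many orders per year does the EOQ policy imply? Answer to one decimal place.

N ≈ 47.1 orders per year

Annual demand D = 216 × 250 = 54,000.
The optimal lot size = √(2DS/H) = √(2 × 54,000 × 99.3 / 8.17) ≈ 1145.71.
Orders per year = D / Q* = 54,000 / 1145.71 ≈ 47.132.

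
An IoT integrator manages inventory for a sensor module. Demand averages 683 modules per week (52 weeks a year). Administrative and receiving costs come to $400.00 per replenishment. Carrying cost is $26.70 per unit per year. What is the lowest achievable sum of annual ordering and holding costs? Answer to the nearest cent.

TC* ≈ $27,543.09

Annual demand D = 683 × 52 = 35,516.
The optimal lot size = √(2DS/H) = √(2 × 35,516 × 400 / 26.7) ≈ 1031.58.
At the optimum the two cost components are equal, so total cost = 2·(Q*/2)H = Q*·H.
Minimum total = √(2DSH) = √(2 × 35,516 × 400 × 26.7) ≈ 27543.089.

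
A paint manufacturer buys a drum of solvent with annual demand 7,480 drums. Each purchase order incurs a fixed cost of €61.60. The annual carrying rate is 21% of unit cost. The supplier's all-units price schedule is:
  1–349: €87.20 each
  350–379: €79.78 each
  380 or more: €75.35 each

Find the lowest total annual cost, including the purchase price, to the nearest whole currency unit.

TC* ≈ €567,837

Holding cost per unit per year at price C is H = 0.21·C.
For each price level, check whether its EOQ is feasible; otherwise the best quantity at that price is the breakpoint.
EOQ at €87.20 = 224.3 (feasible in tier 1): TC = 7,480×€87.20 + (7,480/224.3)×61.6 + (224.3/2)×0.21×€87.20 = €656,363.94.
EOQ at €79.78 = 234.5 < 350, so use break Q=350: TC = 7,480×€79.78 + (7,480/350.0)×61.6 + (350.0/2)×0.21×€79.78 = €601,002.80.
EOQ at €75.35 = 241.3 < 380, so use break Q=380: TC = 7,480×€75.35 + (7,480/380.0)×61.6 + (380.0/2)×0.21×€75.35 = €567,837.01.
Lowest total cost among the candidates is at Q = 380.0.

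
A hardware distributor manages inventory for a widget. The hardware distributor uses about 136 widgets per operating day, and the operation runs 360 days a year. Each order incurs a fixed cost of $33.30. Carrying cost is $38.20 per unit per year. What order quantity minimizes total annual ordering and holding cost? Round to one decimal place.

Q* ≈ 292.2 widgets

Annual demand D = 136 × 360 = 48,960.
EOQ = √(2DS / H) = √(2 × 48,960 × 33.3 / 38.2).
= √(3,260,736 / 38.2) = √85,359.5812 ≈ 292.164.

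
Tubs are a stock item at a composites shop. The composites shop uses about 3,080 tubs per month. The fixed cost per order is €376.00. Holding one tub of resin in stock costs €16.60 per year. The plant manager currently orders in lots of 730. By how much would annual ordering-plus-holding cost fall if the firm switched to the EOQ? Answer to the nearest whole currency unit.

Annual demand D = 3,080 × 12 = 36,960.
EOQ = √(2DS/H) = √(2 × 36,960 × 376 / 16.6) ≈ 1293.96.
Cost at Q* = (D/Q*)S + (Q*/2)H = √(2DSH) ≈ €21,479.74.
Cost at Q = 730: (36,960/730)×376 + (730/2)×16.6 = €19,036.93 + €6,059.00 = €25,095.93.
Excess = €25,095.93 − €21,479.74 = €3,616.20.

Extra cost ≈ €3,616 per year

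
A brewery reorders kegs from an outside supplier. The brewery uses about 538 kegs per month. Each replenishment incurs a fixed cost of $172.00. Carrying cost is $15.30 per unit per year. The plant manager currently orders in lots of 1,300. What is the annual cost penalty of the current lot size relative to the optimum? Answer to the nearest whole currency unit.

Extra cost ≈ $4,970 per year

Annual demand D = 538 × 12 = 6,456.
EOQ = √(2DS/H) = √(2 × 6,456 × 172 / 15.3) ≈ 380.99.
Cost at Q* = (D/Q*)S + (Q*/2)H = √(2DSH) ≈ $5,829.17.
Cost at Q = 1,300: (6,456/1,300)×172 + (1,300/2)×15.3 = $854.18 + $9,945.00 = $10,799.18.
Excess = $10,799.18 − $5,829.17 = $4,970.01.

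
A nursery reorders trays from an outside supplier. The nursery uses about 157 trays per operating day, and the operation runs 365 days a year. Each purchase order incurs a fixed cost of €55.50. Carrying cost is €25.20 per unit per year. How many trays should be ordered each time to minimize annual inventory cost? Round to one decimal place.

Q* ≈ 502.4 trays

Annual demand D = 157 × 365 = 57,305.
EOQ = √(2DS / H) = √(2 × 57,305 × 55.5 / 25.2).
= √(6,360,855 / 25.2) = √252,414.881 ≈ 502.409.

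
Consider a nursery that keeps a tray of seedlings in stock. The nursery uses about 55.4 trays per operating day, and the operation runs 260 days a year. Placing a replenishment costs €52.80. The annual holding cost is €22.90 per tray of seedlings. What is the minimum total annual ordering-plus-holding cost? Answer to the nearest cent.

Annual demand D = 55.4 × 260 = 14,404.
The optimal lot size = √(2DS/H) = √(2 × 14,404 × 52.8 / 22.9) ≈ 257.72.
At the optimum the two cost components are equal, so total cost = 2·(Q*/2)H = Q*·H.
Minimum total = √(2DSH) = √(2 × 14,404 × 52.8 × 22.9) ≈ 5901.892.

TC* ≈ €5,901.89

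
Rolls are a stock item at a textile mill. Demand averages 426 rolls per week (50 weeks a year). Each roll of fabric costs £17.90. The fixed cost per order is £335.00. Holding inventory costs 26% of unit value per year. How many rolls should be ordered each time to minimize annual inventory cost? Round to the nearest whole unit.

Q* ≈ 1,751 rolls

Annual demand D = 426 × 50 = 21,300.
Holding cost H = 0.26 × £17.90 = £4.6540 per unit per year.
EOQ = √(2DS / H) = √(2 × 21,300 × 335 / 4.654).
= √(14,271,000 / 4.654) = √3,066,394.4994 ≈ 1751.112.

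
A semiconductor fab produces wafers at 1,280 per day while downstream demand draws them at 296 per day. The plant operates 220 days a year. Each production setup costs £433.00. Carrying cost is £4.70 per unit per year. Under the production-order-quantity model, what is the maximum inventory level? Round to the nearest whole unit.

Annual demand D = 296 × 220 = 65,120.
Production build-up factor (1 − d/p) = 1 − 296/1,280 = 0.7688.
Q* = √(2DS / (H(1 − d/p))) = √(2 × 65,120 × 433 / (4.7 × 0.7688)).
= √(56,393,920 / 3.6131) ≈ 3950.705.
Maximum inventory = Q*(1 − d/p) = 3950.705 × 0.7688 ≈ 3037.105.

I_max ≈ 3,037 wafers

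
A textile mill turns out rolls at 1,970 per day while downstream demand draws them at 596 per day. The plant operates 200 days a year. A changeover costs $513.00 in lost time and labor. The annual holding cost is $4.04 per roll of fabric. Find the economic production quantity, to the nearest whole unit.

Q* ≈ 6,588 rolls

Annual demand D = 596 × 200 = 119,200.
Production build-up factor (1 − d/p) = 1 − 596/1,970 = 0.6975.
Q* = √(2DS / (H(1 − d/p))) = √(2 × 119,200 × 513 / (4.04 × 0.6975)).
= √(122,299,200 / 2.8177) ≈ 6588.110.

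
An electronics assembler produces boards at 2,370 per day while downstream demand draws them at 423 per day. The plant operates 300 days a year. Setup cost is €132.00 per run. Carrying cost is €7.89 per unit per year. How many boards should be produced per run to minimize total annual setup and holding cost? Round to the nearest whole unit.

Annual demand D = 423 × 300 = 126,900.
Production build-up factor (1 − d/p) = 1 − 423/2,370 = 0.8215.
Q* = √(2DS / (H(1 − d/p))) = √(2 × 126,900 × 132 / (7.89 × 0.8215)).
= √(33,501,600 / 6.4818) ≈ 2273.450.

Q* ≈ 2,273 boards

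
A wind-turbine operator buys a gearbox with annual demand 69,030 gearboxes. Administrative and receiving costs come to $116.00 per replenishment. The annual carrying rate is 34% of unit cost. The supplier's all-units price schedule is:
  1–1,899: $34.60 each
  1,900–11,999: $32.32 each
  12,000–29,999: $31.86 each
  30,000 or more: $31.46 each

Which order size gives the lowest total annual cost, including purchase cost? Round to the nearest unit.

Q* ≈ 1,900 gearboxes

Holding cost per unit per year at price C is H = 0.34·C.
For each price level, check whether its EOQ is feasible; otherwise the best quantity at that price is the breakpoint.
EOQ at $34.60 = 1166.8 (feasible in tier 1): TC = 69,030×$34.60 + (69,030/1166.8)×116 + (1166.8/2)×0.34×$34.60 = $2,402,163.89.
EOQ at $32.32 = 1207.2 < 1900, so use break Q=1900: TC = 69,030×$32.32 + (69,030/1900.0)×116 + (1900.0/2)×0.34×$32.32 = $2,245,703.42.
EOQ at $31.86 = 1215.9 < 12000, so use break Q=12000: TC = 69,030×$31.86 + (69,030/12000.0)×116 + (12000.0/2)×0.34×$31.86 = $2,264,957.49.
EOQ at $31.46 = 1223.6 < 30000, so use break Q=30000: TC = 69,030×$31.46 + (69,030/30000.0)×116 + (30000.0/2)×0.34×$31.46 = $2,332,396.72.
Lowest total cost is $2,245,703.42 at Q = 1900.0.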